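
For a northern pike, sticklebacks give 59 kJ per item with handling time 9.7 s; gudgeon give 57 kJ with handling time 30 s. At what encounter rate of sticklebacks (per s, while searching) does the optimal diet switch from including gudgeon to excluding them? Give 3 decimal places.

At the threshold, the rate on sticklebacks alone equals the profitability of gudgeon: λ·59/(1 + λ·9.7) = 57/30 = 1.9.
Rearranging, λ(59 − 1.9×9.7) = 1.9, so λ = 1.9/40.57 = 0.04683 per s.

0.047 per s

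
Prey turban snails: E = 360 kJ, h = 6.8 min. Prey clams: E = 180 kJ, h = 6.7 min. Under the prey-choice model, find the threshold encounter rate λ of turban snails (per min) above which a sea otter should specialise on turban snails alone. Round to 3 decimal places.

0.152 per min

At the threshold, the rate on turban snails alone equals the profitability of clams: λ·360/(1 + λ·6.8) = 180/6.7 = 26.87.
Rearranging, λ(360 − 26.87×6.8) = 26.87, so λ = 26.87/177.3 = 0.1515 per min.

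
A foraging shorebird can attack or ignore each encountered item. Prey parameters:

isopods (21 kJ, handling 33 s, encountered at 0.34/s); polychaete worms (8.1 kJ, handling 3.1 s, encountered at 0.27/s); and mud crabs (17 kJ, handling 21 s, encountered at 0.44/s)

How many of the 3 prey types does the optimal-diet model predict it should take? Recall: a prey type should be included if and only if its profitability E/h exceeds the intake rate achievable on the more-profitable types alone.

1

Profitabilities (E/h, kJ/s): polychaete worms 2.61, mud crabs 0.81, isopods 0.636. Add prey in this order while the next type's profitability exceeds the intake rate on those already taken.
Rate on top 1: 1.191. mud crabs: 0.81 < 1.191 → exclude; stop.
Optimal diet: polychaete worms — 1 of 3 types.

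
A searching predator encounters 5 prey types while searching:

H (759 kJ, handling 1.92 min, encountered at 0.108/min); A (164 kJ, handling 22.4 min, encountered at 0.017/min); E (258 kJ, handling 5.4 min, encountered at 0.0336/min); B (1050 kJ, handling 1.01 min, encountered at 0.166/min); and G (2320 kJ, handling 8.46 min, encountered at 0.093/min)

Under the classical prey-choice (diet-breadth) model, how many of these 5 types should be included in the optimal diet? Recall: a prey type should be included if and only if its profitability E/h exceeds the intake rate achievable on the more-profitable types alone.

3

Profitabilities (E/h, kJ/min): B 1.04e+03, H 395, G 274, E 47.8, A 7.32. Add prey in this order while the next type's profitability exceeds the intake rate on those already taken.
Rate on top 1: 149.3. H: 395 > 149.3 → include.
Rate on top 2: 186.4. G: 274 > 186.4 → include.
Rate on top 3: 218.4. E: 47.8 < 218.4 → exclude; stop.
Optimal diet: B, H, G — 3 of 5 types.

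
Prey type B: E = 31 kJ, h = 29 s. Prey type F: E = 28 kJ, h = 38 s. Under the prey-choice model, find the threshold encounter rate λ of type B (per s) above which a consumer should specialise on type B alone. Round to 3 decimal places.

0.077 per s

The zero-one rule: include type F iff E₂/h₂ > λE₁/(1+λh₁). Equality gives the switch point.
λE₁h₂ = E₂ + λE₂h₁ ⇒ λ = E₂/(E₁h₂ − E₂h₁) = 28/(1178 − 812) = 0.0765 per s.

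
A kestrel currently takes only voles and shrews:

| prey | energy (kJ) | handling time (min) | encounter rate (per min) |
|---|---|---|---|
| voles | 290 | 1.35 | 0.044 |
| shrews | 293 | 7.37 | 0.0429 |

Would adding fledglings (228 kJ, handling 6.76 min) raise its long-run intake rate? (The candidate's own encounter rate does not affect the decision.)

Yes

On voles and shrews alone, R = ΣλE/(1+Σλh) = 25.33/1.376 = 18.41 kJ/min.
Profitability of fledglings: 228/6.76 = 33.73 kJ/min.
33.73 > 18.41, so adding fledglings raises the average — include it.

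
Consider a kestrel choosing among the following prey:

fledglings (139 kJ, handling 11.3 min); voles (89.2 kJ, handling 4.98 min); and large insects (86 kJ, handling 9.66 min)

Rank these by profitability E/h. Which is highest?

voles

Profitability E/h (kJ/min): fledglings = 139/11.3 = 12.3, voles = 89.2/4.98 = 17.9, large insects = 86/9.66 = 8.9.
Ranked: voles > fledglings > large insects.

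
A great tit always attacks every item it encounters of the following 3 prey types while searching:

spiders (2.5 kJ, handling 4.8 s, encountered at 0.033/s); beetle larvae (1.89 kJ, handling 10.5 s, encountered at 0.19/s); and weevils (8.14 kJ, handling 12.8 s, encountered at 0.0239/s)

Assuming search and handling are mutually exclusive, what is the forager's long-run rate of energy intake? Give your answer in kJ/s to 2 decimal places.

R = Σλ_iE_i / (1 + Σλ_ih_i)
Numerator: 0.033×2.5 + 0.19×1.89 + 0.0239×8.14 = 0.6361
Denominator: 1 + 0.033×4.8 + 0.19×10.5 + 0.0239×12.8 = 3.459
R = 0.6361/3.459 = 0.1839 kJ/s

0.18 kJ/s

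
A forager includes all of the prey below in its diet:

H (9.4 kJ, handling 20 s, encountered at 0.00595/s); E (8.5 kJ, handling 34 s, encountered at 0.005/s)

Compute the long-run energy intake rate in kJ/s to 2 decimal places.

0.08 kJ/s

R = (0.00595×9.4 + 0.005×8.5) / (1 + 0.00595×20 + 0.005×34) = 0.09843/1.289 = 0.07636 kJ/s.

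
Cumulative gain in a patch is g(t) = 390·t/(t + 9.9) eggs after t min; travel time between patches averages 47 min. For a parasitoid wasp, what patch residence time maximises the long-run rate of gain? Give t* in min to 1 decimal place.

21.6 min

Maximise g(t)/(T+t): set derivative to zero → g'(t)(T+t) = g(t).
g'(t) = 390·9.9/(t + 9.9)². Setting 390·9.9/(t+9.9)² = 390t/[(t+9.9)(47+t)] gives 9.9(47+t) = t(t+9.9), so t² = 9.9×47 = 465.3.
t* = √465.3 = 21.57 min.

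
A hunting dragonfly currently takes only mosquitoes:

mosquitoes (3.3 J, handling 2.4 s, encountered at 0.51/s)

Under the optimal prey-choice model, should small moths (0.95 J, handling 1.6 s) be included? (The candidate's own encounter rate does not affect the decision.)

Current rate: (0.51×3.3)/(1 + 0.51×2.4) = 0.7567 J/s.
Profitability of small moths: 0.95/1.6 = 0.5937 J/s.
Since 0.5937 < R, time spent handling small moths is better spent searching.

No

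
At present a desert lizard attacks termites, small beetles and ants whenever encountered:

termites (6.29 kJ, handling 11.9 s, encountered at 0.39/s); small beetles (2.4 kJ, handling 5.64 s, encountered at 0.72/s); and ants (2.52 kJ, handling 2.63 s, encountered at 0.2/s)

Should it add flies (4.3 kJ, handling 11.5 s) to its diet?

Current rate: (0.39×6.29 + 0.72×2.4 + 0.2×2.52)/(1 + 0.39×11.9 + 0.72×5.64 + 0.2×2.63) = 0.4581 kJ/s.
flies: E/h = 4.3/11.5 = 0.3739 kJ/s.
0.3739 < 0.4581, so adding flies would lower the average — exclude it.

No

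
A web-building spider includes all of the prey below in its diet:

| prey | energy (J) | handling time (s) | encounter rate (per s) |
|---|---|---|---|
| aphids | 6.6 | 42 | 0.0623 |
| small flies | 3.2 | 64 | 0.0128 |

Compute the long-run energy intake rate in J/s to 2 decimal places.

0.10 J/s

Energy encountered per unit search time: 0.0623×6.6 + 0.0128×3.2 = 0.4521 J/s.
Handling time per unit search time: 0.0623×42 + 0.0128×64 = 3.436.
Rate = 0.4521/(1 + 3.436) = 0.1019 J/s.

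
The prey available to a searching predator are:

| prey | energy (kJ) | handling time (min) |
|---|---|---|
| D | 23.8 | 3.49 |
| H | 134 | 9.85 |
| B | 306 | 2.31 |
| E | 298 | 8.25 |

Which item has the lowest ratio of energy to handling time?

D

Profitability E/h (kJ/min): D = 23.8/3.49 = 6.82, H = 134/9.85 = 13.6, B = 306/2.31 = 132, E = 298/8.25 = 36.1.
Ranked: B > E > H > D.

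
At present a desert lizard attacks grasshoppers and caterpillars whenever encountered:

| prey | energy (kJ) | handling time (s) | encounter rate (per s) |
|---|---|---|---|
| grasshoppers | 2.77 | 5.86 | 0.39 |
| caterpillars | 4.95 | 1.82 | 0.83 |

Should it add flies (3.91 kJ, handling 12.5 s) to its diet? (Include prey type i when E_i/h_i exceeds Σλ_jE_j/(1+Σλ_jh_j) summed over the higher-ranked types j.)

Intake rate on the current diet: R = (0.39×2.77 + 0.83×4.95) / (1 + 0.39×5.86 + 0.83×1.82) = 5.189/4.796 = 1.082 kJ/s.
Profitability of flies: 3.91/12.5 = 0.3128 kJ/s.
Since 0.3128 < R, time spent handling flies is better spent searching.

No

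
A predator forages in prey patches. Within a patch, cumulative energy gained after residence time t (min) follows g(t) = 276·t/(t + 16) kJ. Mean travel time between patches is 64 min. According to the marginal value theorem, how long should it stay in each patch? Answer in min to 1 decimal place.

32.0 min

Optimal t* satisfies g'(t*) = g(t*)/(T + t*).
g'(t) = 276·16/(t + 16)². Setting 276·16/(t+16)² = 276t/[(t+16)(64+t)] gives 16(64+t) = t(t+16), so t² = 16×64 = 1024.
t* = √1024 = 32 min.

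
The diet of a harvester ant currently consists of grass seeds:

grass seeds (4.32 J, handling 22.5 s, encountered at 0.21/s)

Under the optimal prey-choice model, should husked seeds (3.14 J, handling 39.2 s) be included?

Intake rate on the current diet: R = (0.21×4.32) / (1 + 0.21×22.5) = 0.9072/5.725 = 0.1585 J/s.
Profitability of husked seeds: 3.14/39.2 = 0.0801 J/s.
0.0801 < 0.1585, so adding husked seeds would lower the average — exclude it.

No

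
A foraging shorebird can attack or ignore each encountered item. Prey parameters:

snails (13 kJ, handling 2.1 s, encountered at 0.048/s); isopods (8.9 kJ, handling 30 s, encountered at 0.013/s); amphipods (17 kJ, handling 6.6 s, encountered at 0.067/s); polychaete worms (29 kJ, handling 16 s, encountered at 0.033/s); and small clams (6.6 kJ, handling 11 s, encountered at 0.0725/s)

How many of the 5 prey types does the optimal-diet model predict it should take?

Rank by E/h (kJ/s): snails 6.19, amphipods 2.58, polychaete worms 1.81, small clams 0.6, isopods 0.297. Include each in turn until the next type's E/h falls below the running intake rate.
Rate on top 1: 0.5669. amphipods: 2.58 > 0.5669 → include.
Rate on top 2: 1.143. polychaete worms: 1.81 > 1.143 → include.
Rate on top 3: 1.313. small clams: 0.6 < 1.313 → exclude; stop.
Optimal diet: snails, amphipods, polychaete worms — 3 of 5 types.

3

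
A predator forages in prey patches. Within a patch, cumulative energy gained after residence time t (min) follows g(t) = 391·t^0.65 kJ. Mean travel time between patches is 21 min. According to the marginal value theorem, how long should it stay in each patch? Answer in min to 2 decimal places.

39.00 min

Optimal t* satisfies g'(t*) = g(t*)/(T + t*).
g'(t) = 0.65·391·t^-0.35. Setting 0.65·391·t^-0.35 = 391·t^0.65/(21+t) gives 0.65(21+t) = t, so 0.35·t = 0.65×21.
t* = 0.65×21/0.35 = 39 min.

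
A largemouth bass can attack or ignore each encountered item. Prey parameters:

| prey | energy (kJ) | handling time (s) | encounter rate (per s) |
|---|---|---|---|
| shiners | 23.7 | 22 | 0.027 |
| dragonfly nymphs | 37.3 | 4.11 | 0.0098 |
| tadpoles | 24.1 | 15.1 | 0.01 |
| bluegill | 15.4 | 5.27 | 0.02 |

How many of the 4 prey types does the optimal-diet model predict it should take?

4

E/h in descending order: dragonfly nymphs 9.08, bluegill 2.92, tadpoles 1.6, shiners 1.08 kJ/s. The optimal diet is the largest prefix of this list for which every included type satisfies E_i/h_i > R on the types above it.
Rate on top 1: 0.3514. bluegill: 2.92 > 0.3514 → include.
Rate on top 2: 0.5879. tadpoles: 1.6 > 0.5879 → include.
Rate on top 3: 0.7053. shiners: 1.08 > 0.7053 → include.
Optimal diet: dragonfly nymphs, bluegill, tadpoles, shiners — 4 of 4 types.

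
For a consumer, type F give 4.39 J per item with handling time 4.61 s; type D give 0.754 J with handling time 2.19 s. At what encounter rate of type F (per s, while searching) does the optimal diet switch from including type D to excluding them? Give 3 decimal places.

0.123 per s

At the threshold, the rate on type F alone equals the profitability of type D: λ·4.39/(1 + λ·4.61) = 0.754/2.19 = 0.3443.
Rearranging, λ(4.39 − 0.3443×4.61) = 0.3443, so λ = 0.3443/2.803 = 0.1228 per s.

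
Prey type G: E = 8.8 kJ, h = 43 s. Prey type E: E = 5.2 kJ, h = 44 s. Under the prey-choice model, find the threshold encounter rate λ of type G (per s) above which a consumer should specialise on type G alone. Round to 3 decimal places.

At the threshold, the rate on type G alone equals the profitability of type E: λ·8.8/(1 + λ·43) = 5.2/44 = 0.1182.
Rearranging, λ(8.8 − 0.1182×43) = 0.1182, so λ = 0.1182/3.718 = 0.03178 per s.

0.032 per s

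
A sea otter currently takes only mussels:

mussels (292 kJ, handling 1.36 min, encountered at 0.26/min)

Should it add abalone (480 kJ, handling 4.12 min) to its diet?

Current rate: (0.26×292)/(1 + 0.26×1.36) = 56.09 kJ/min.
abalone: E/h = 480/4.12 = 116.5 kJ/min.
Since 116.5 > R, including abalone increases the long-run rate.

Yes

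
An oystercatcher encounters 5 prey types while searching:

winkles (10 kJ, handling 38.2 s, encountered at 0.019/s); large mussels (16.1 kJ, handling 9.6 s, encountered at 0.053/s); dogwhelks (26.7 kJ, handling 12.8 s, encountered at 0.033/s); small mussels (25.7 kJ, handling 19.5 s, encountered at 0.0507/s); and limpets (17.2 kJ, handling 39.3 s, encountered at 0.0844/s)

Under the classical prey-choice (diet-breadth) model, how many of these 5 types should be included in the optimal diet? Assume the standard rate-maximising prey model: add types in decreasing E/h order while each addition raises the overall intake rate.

3

Profitabilities (E/h, kJ/s): dogwhelks 2.09, large mussels 1.68, small mussels 1.32, limpets 0.438, winkles 0.262. Add prey in this order while the next type's profitability exceeds the intake rate on those already taken.
Rate on top 1: 0.6194. large mussels: 1.68 > 0.6194 → include.
Rate on top 2: 0.8981. small mussels: 1.32 > 0.8981 → include.
Rate on top 3: 1.04. limpets: 0.438 < 1.04 → exclude; stop.
Optimal diet: dogwhelks, large mussels, small mussels — 3 of 5 types.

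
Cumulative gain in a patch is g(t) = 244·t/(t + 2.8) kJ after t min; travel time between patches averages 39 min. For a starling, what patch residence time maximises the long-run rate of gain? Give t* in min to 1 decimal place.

10.4 min

By the marginal value theorem, leave when the instantaneous gain rate g'(t) equals the habitat-wide average g(t)/(T + t).
g'(t) = 244·2.8/(t + 2.8)². Setting 244·2.8/(t+2.8)² = 244t/[(t+2.8)(39+t)] gives 2.8(39+t) = t(t+2.8), so t² = 2.8×39 = 109.2.
t* = √109.2 = 10.45 min.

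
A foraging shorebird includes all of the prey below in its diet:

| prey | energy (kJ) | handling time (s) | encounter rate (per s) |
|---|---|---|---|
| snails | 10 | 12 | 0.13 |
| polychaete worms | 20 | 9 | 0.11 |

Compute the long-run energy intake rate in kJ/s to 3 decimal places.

R = Σλ_iE_i / (1 + Σλ_ih_i)
Numerator: 0.13×10 + 0.11×20 = 3.5
Denominator: 1 + 0.13×12 + 0.11×9 = 3.55
R = 3.5/3.55 = 0.9859 kJ/s

0.986 kJ/s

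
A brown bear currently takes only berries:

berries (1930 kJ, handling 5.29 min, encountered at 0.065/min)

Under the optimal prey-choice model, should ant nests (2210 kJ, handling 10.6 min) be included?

Yes

Intake rate on the current diet: R = (0.065×1930) / (1 + 0.065×5.29) = 125.5/1.344 = 93.35 kJ/min.
ant nests: E/h = 2210/10.6 = 208.5 kJ/min.
208.5 > 93.35, so adding ant nests raises the average — include it.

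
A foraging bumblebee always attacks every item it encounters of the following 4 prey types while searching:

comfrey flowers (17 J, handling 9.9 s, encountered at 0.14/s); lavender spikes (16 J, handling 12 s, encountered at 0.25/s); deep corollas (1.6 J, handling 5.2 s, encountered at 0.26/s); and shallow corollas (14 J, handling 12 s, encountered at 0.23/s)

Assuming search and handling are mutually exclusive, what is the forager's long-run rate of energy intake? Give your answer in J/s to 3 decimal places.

1.055 J/s

R = (0.14×17 + 0.25×16 + 0.26×1.6 + 0.23×14) / (1 + 0.14×9.9 + 0.25×12 + 0.26×5.2 + 0.23×12) = 10.02/9.498 = 1.055 J/s.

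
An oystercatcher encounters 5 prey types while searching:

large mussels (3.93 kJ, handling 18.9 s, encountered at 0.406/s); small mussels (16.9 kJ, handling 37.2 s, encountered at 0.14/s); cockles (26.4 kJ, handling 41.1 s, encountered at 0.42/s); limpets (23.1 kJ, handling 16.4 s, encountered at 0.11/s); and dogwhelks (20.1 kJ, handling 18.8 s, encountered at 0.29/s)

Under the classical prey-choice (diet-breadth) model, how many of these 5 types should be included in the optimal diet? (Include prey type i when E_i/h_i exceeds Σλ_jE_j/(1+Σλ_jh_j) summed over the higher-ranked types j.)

E/h in descending order: limpets 1.41, dogwhelks 1.07, cockles 0.642, small mussels 0.454, large mussels 0.208 kJ/s. The optimal diet is the largest prefix of this list for which every included type satisfies E_i/h_i > R on the types above it.
Rate on top 1: 0.9062. dogwhelks: 1.07 > 0.9062 → include.
Rate on top 2: 1.014. cockles: 0.642 < 1.014 → exclude; stop.
Optimal diet: limpets, dogwhelks — 2 of 5 types.

2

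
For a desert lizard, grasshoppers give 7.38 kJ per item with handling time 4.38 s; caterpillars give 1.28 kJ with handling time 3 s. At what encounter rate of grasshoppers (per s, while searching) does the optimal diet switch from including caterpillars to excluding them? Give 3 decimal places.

0.077 per s

At the threshold, the rate on grasshoppers alone equals the profitability of caterpillars: λ·7.38/(1 + λ·4.38) = 1.28/3 = 0.4267.
Rearranging, λ(7.38 − 0.4267×4.38) = 0.4267, so λ = 0.4267/5.511 = 0.07742 per s.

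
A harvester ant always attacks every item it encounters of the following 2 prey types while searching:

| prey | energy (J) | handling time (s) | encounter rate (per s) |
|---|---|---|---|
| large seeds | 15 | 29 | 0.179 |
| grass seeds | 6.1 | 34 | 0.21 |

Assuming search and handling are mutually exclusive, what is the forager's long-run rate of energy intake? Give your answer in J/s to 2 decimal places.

0.30 J/s

R = (0.179×15 + 0.21×6.1) / (1 + 0.179×29 + 0.21×34) = 3.966/13.33 = 0.2975 J/s.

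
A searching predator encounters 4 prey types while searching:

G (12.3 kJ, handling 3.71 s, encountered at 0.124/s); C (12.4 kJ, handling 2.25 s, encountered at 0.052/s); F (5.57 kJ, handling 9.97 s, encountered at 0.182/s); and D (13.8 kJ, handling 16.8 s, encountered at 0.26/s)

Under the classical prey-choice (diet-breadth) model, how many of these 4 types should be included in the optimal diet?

E/h in descending order: C 5.51, G 3.32, D 0.821, F 0.559 kJ/s. The optimal diet is the largest prefix of this list for which every included type satisfies E_i/h_i > R on the types above it.
Rate on top 1: 0.5773. G: 3.32 > 0.5773 → include.
Rate on top 2: 1.376. D: 0.821 < 1.376 → exclude; stop.
Optimal diet: C, G — 2 of 4 types.

2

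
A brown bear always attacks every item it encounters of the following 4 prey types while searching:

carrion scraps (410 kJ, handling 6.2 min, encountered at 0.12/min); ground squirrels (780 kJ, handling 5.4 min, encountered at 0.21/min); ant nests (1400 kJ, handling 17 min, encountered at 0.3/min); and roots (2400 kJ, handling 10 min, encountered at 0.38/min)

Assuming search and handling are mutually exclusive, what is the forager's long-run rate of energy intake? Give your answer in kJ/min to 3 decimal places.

131.177 kJ/min

R = Σλ_iE_i / (1 + Σλ_ih_i)
Numerator: 0.12×410 + 0.21×780 + 0.3×1400 + 0.38×2400 = 1545
Denominator: 1 + 0.12×6.2 + 0.21×5.4 + 0.3×17 + 0.38×10 = 11.78
R = 1545/11.78 = 131.2 kJ/min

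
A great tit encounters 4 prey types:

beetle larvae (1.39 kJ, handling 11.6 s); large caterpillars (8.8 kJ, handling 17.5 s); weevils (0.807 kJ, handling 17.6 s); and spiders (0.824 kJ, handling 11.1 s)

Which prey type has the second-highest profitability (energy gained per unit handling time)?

In descending order of E/h:
large caterpillars: 8.8/17.5 = 0.503 kJ/s
beetle larvae: 1.39/11.6 = 0.12 kJ/s
spiders: 0.824/11.1 = 0.0742 kJ/s
weevils: 0.807/17.6 = 0.0459 kJ/s

beetle larvae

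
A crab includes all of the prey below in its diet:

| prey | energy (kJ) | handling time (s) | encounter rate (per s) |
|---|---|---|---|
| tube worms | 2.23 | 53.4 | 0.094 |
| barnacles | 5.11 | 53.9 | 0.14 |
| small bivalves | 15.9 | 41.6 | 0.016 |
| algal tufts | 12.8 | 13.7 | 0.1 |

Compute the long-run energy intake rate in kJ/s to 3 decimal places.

0.158 kJ/s

R = Σλ_iE_i / (1 + Σλ_ih_i)
Numerator: 0.094×2.23 + 0.14×5.11 + 0.016×15.9 + 0.1×12.8 = 2.459
Denominator: 1 + 0.094×53.4 + 0.14×53.9 + 0.016×41.6 + 0.1×13.7 = 15.6
R = 2.459/15.6 = 0.1576 kJ/s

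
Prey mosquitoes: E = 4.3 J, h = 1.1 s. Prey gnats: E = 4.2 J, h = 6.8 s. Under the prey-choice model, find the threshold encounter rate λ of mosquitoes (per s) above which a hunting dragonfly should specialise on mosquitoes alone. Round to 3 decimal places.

The zero-one rule: include gnats iff E₂/h₂ > λE₁/(1+λh₁). Equality gives the switch point.
λE₁h₂ = E₂ + λE₂h₁ ⇒ λ = E₂/(E₁h₂ − E₂h₁) = 4.2/(29.24 − 4.62) = 0.1706 per s.

0.171 per s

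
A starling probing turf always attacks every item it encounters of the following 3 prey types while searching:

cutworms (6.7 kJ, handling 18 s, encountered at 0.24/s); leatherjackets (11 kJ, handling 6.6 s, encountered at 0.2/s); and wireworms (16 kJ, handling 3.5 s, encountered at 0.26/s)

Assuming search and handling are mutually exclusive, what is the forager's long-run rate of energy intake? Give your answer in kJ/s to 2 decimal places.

1.06 kJ/s

R = Σλ_iE_i / (1 + Σλ_ih_i)
Numerator: 0.24×6.7 + 0.2×11 + 0.26×16 = 7.968
Denominator: 1 + 0.24×18 + 0.2×6.6 + 0.26×3.5 = 7.55
R = 7.968/7.55 = 1.055 kJ/s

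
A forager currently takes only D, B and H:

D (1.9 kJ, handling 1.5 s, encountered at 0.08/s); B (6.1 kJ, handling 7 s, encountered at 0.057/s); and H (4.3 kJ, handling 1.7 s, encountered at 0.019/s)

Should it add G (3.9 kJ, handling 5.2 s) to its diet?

Intake rate on the current diet: R = (0.08×1.9 + 0.057×6.1 + 0.019×4.3) / (1 + 0.08×1.5 + 0.057×7 + 0.019×1.7) = 0.5814/1.551 = 0.3748 kJ/s.
Profitability of G: 3.9/5.2 = 0.75 kJ/s.
Since 0.75 > R, including G increases the long-run rate.

Yes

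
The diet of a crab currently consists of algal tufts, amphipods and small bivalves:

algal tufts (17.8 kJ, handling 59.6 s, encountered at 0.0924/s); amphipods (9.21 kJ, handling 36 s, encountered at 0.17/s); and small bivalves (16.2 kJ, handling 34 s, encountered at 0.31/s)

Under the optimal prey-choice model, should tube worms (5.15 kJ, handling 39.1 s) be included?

No

Intake rate on the current diet: R = (0.0924×17.8 + 0.17×9.21 + 0.31×16.2) / (1 + 0.0924×59.6 + 0.17×36 + 0.31×34) = 8.232/23.17 = 0.3554 kJ/s.
tube worms: E/h = 5.15/39.1 = 0.1317 kJ/s.
0.1317 < 0.3554, so adding tube worms would lower the average — exclude it.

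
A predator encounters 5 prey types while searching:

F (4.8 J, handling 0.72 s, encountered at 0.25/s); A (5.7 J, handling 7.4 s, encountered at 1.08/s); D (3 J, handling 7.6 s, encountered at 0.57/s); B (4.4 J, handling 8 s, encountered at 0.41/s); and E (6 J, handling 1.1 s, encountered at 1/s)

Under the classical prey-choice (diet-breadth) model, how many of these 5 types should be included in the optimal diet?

2

Rank by E/h (J/s): F 6.67, E 5.45, A 0.77, B 0.55, D 0.395. Include each in turn until the next type's E/h falls below the running intake rate.
Rate on top 1: 1.017. E: 5.45 > 1.017 → include.
Rate on top 2: 3.158. A: 0.77 < 3.158 → exclude; stop.
Optimal diet: F, E — 2 of 5 types.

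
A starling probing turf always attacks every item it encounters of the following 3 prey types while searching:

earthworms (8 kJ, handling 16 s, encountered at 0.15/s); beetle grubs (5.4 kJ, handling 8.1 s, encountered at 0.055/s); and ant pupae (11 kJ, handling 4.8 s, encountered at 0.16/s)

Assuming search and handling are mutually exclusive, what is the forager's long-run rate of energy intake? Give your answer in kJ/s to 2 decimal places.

Energy encountered per unit search time: 0.15×8 + 0.055×5.4 + 0.16×11 = 3.257 kJ/s.
Handling time per unit search time: 0.15×16 + 0.055×8.1 + 0.16×4.8 = 3.614.
Rate = 3.257/(1 + 3.614) = 0.706 kJ/s.

0.71 kJ/s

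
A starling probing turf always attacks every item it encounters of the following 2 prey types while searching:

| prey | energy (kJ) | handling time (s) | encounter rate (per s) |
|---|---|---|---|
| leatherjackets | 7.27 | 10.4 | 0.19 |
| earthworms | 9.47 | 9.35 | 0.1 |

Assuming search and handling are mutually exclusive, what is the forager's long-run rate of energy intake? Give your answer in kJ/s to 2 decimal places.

0.60 kJ/s

R = (0.19×7.27 + 0.1×9.47) / (1 + 0.19×10.4 + 0.1×9.35) = 2.328/3.911 = 0.5953 kJ/s.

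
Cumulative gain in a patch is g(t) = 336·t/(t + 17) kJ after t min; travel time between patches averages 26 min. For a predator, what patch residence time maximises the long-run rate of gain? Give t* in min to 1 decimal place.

21.0 min

Maximise g(t)/(T+t): set derivative to zero → g'(t)(T+t) = g(t).
g'(t) = 336·17/(t + 17)². Setting 336·17/(t+17)² = 336t/[(t+17)(26+t)] gives 17(26+t) = t(t+17), so t² = 17×26 = 442.
t* = √442 = 21.02 min.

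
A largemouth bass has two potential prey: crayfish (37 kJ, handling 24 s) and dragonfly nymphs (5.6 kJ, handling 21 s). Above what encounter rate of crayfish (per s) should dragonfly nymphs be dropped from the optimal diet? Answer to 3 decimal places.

The zero-one rule: include dragonfly nymphs iff E₂/h₂ > λE₁/(1+λh₁). Equality gives the switch point.
λE₁h₂ = E₂ + λE₂h₁ ⇒ λ = E₂/(E₁h₂ − E₂h₁) = 5.6/(777 − 134.4) = 0.008715 per s.

0.009 per s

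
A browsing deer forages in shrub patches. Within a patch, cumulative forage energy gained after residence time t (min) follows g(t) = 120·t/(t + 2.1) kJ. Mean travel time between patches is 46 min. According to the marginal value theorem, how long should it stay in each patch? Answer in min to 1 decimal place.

9.8 min

By the marginal value theorem, leave when the instantaneous gain rate g'(t) equals the habitat-wide average g(t)/(T + t).
g'(t) = 120·2.1/(t + 2.1)². Setting 120·2.1/(t+2.1)² = 120t/[(t+2.1)(46+t)] gives 2.1(46+t) = t(t+2.1), so t² = 2.1×46 = 96.6.
t* = √96.6 = 9.829 min.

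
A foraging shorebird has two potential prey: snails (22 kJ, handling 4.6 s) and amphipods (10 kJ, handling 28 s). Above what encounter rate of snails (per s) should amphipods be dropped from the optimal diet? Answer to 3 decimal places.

0.018 per s

At the threshold, the rate on snails alone equals the profitability of amphipods: λ·22/(1 + λ·4.6) = 10/28 = 0.3571.
Rearranging, λ(22 − 0.3571×4.6) = 0.3571, so λ = 0.3571/20.36 = 0.01754 per s.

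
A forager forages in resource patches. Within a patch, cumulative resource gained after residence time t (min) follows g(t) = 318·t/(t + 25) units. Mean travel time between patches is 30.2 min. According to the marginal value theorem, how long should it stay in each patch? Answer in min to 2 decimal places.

27.48 min

Optimal t* satisfies g'(t*) = g(t*)/(T + t*).
g'(t) = 318·25/(t + 25)². Setting 318·25/(t+25)² = 318t/[(t+25)(30.2+t)] gives 25(30.2+t) = t(t+25), so t² = 25×30.2 = 755.
t* = √755 = 27.48 min.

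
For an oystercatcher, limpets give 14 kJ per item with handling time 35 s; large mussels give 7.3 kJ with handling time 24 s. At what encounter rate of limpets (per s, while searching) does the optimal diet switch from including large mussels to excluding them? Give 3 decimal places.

0.091 per s

The zero-one rule: include large mussels iff E₂/h₂ > λE₁/(1+λh₁). Equality gives the switch point.
λE₁h₂ = E₂ + λE₂h₁ ⇒ λ = E₂/(E₁h₂ − E₂h₁) = 7.3/(336 − 255.5) = 0.09068 per s.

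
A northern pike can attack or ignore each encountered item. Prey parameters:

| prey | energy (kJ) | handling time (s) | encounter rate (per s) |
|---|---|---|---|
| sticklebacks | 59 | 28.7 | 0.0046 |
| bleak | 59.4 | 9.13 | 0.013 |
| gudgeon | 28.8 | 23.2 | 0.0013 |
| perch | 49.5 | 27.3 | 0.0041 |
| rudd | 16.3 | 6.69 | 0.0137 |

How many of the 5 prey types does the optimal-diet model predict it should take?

5

E/h in descending order: bleak 6.51, rudd 2.44, sticklebacks 2.06, perch 1.81, gudgeon 1.24 kJ/s. The optimal diet is the largest prefix of this list for which every included type satisfies E_i/h_i > R on the types above it.
Rate on top 1: 0.6903. rudd: 2.44 > 0.6903 → include.
Rate on top 2: 0.8225. sticklebacks: 2.06 > 0.8225 → include.
Rate on top 3: 0.9438. perch: 1.81 > 0.9438 → include.
Rate on top 4: 1.011. gudgeon: 1.24 > 1.011 → include.
Optimal diet: bleak, rudd, sticklebacks, perch, gudgeon — 5 of 5 types.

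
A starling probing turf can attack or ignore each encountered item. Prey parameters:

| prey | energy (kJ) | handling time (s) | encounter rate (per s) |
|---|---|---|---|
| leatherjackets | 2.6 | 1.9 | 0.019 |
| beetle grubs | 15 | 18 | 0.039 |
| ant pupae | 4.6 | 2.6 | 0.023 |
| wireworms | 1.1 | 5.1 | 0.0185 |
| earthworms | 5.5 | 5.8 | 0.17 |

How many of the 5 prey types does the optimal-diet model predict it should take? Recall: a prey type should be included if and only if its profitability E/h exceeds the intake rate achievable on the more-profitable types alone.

E/h in descending order: ant pupae 1.77, leatherjackets 1.37, earthworms 0.948, beetle grubs 0.833, wireworms 0.216 kJ/s. The optimal diet is the largest prefix of this list for which every included type satisfies E_i/h_i > R on the types above it.
Rate on top 1: 0.09983. leatherjackets: 1.37 > 0.09983 → include.
Rate on top 2: 0.1416. earthworms: 0.948 > 0.1416 → include.
Rate on top 3: 0.5237. beetle grubs: 0.833 > 0.5237 → include.
Rate on top 4: 0.6017. wireworms: 0.216 < 0.6017 → exclude; stop.
Optimal diet: ant pupae, leatherjackets, earthworms, beetle grubs — 4 of 5 types.

4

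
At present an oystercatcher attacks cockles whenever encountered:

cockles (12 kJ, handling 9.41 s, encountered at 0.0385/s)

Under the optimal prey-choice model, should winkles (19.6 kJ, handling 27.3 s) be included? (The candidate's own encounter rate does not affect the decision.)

On cockles alone, R = ΣλE/(1+Σλh) = 0.462/1.362 = 0.3391 kJ/s.
Profitability of winkles: 19.6/27.3 = 0.7179 kJ/s.
0.7179 > 0.3391, so adding winkles raises the average — include it.

Yes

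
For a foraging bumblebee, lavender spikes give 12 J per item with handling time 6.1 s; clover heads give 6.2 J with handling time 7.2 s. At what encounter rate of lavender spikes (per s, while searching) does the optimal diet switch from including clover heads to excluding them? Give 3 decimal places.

0.128 per s

The zero-one rule: include clover heads iff E₂/h₂ > λE₁/(1+λh₁). Equality gives the switch point.
λE₁h₂ = E₂ + λE₂h₁ ⇒ λ = E₂/(E₁h₂ − E₂h₁) = 6.2/(86.4 − 37.82) = 0.1276 per s.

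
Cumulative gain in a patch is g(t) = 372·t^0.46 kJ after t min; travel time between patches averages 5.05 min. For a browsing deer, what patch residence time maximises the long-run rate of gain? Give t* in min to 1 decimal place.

Maximise g(t)/(T+t): set derivative to zero → g'(t)(T+t) = g(t).
g'(t) = 0.46·372·t^-0.54. Setting 0.46·372·t^-0.54 = 372·t^0.46/(5.05+t) gives 0.46(5.05+t) = t, so 0.54·t = 0.46×5.05.
t* = 0.46×5.05/0.54 = 4.302 min.

4.3 min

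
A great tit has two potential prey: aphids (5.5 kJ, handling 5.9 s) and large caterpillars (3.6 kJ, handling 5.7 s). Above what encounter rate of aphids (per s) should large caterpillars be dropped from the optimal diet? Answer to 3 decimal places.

At the threshold, the rate on aphids alone equals the profitability of large caterpillars: λ·5.5/(1 + λ·5.9) = 3.6/5.7 = 0.6316.
Rearranging, λ(5.5 − 0.6316×5.9) = 0.6316, so λ = 0.6316/1.774 = 0.3561 per s.

0.356 per s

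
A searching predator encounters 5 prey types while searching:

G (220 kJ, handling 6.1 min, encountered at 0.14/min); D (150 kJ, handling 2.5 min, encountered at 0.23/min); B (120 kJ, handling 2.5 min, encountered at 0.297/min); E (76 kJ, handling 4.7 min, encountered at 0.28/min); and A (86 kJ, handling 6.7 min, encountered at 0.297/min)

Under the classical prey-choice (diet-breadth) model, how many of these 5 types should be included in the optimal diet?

E/h in descending order: D 60, B 48, G 36.1, E 16.2, A 12.8 kJ/min. The optimal diet is the largest prefix of this list for which every included type satisfies E_i/h_i > R on the types above it.
Rate on top 1: 21.9. B: 48 > 21.9 → include.
Rate on top 2: 30.27. G: 36.1 > 30.27 → include.
Rate on top 3: 31.83. E: 16.2 < 31.83 → exclude; stop.
Optimal diet: D, B, G — 3 of 5 types.

3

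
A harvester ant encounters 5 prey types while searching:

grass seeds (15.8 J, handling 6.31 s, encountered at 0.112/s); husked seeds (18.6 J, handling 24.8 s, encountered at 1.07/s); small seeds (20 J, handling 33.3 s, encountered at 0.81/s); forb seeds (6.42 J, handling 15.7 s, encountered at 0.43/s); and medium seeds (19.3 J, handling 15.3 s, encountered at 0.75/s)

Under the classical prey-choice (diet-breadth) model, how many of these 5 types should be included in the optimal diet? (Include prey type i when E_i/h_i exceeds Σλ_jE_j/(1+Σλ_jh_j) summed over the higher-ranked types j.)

2

Profitabilities (E/h, J/s): grass seeds 2.5, medium seeds 1.26, husked seeds 0.75, small seeds 0.601, forb seeds 0.409. Add prey in this order while the next type's profitability exceeds the intake rate on those already taken.
Rate on top 1: 1.037. medium seeds: 1.26 > 1.037 → include.
Rate on top 2: 1.232. husked seeds: 0.75 < 1.232 → exclude; stop.
Optimal diet: grass seeds, medium seeds — 2 of 5 types.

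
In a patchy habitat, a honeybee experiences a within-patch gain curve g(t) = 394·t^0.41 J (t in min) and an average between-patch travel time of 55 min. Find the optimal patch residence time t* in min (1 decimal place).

By the marginal value theorem, leave when the instantaneous gain rate g'(t) equals the habitat-wide average g(t)/(T + t).
g'(t) = 0.41·394·t^-0.59. Setting 0.41·394·t^-0.59 = 394·t^0.41/(55+t) gives 0.41(55+t) = t, so 0.59·t = 0.41×55.
t* = 0.41×55/0.59 = 38.22 min.

38.2 min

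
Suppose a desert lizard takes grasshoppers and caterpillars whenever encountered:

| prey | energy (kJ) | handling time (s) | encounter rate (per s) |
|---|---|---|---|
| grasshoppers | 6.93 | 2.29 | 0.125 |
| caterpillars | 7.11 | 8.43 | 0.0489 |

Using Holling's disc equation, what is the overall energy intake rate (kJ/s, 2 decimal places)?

0.71 kJ/s

Energy encountered per unit search time: 0.125×6.93 + 0.0489×7.11 = 1.214 kJ/s.
Handling time per unit search time: 0.125×2.29 + 0.0489×8.43 = 0.6985.
Rate = 1.214/(1 + 0.6985) = 0.7147 kJ/s.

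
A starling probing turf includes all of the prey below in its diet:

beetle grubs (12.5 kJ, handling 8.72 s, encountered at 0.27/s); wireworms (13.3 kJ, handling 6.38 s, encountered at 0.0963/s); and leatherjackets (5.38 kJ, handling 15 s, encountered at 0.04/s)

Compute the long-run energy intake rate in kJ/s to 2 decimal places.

1.07 kJ/s

R = Σλ_iE_i / (1 + Σλ_ih_i)
Numerator: 0.27×12.5 + 0.0963×13.3 + 0.04×5.38 = 4.871
Denominator: 1 + 0.27×8.72 + 0.0963×6.38 + 0.04×15 = 4.569
R = 4.871/4.569 = 1.066 kJ/s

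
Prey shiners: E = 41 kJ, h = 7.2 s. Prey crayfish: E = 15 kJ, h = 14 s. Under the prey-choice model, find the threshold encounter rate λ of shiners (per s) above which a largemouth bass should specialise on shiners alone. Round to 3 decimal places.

0.032 per s

At the threshold, the rate on shiners alone equals the profitability of crayfish: λ·41/(1 + λ·7.2) = 15/14 = 1.071.
Rearranging, λ(41 − 1.071×7.2) = 1.071, so λ = 1.071/33.29 = 0.03219 per s.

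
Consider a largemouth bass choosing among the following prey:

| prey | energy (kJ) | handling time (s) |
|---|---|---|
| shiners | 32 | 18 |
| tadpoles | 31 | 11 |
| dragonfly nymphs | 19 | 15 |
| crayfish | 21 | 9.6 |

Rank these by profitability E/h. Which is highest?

Profitability E/h (kJ/s): shiners = 32/18 = 1.78, tadpoles = 31/11 = 2.82, dragonfly nymphs = 19/15 = 1.27, crayfish = 21/9.6 = 2.19.
Ranked: tadpoles > crayfish > shiners > dragonfly nymphs.

tadpoles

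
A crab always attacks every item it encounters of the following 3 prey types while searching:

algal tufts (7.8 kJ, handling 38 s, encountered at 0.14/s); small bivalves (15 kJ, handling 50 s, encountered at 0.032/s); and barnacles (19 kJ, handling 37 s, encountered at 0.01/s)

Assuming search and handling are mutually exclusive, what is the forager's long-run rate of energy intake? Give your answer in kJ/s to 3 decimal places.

0.213 kJ/s

Energy encountered per unit search time: 0.14×7.8 + 0.032×15 + 0.01×19 = 1.762 kJ/s.
Handling time per unit search time: 0.14×38 + 0.032×50 + 0.01×37 = 7.29.
Rate = 1.762/(1 + 7.29) = 0.2125 kJ/s.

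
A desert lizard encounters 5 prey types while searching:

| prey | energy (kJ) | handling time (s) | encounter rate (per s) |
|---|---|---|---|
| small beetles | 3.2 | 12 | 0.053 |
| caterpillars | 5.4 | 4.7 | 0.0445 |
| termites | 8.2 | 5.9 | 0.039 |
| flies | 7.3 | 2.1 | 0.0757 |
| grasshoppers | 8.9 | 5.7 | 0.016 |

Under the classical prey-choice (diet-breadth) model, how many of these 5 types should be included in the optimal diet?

Profitabilities (E/h, kJ/s): flies 3.48, grasshoppers 1.56, termites 1.39, caterpillars 1.15, small beetles 0.267. Add prey in this order while the next type's profitability exceeds the intake rate on those already taken.
Rate on top 1: 0.4768. grasshoppers: 1.56 > 0.4768 → include.
Rate on top 2: 0.5559. termites: 1.39 > 0.5559 → include.
Rate on top 3: 0.6856. caterpillars: 1.15 > 0.6856 → include.
Rate on top 4: 0.7429. small beetles: 0.267 < 0.7429 → exclude; stop.
Optimal diet: flies, grasshoppers, termites, caterpillars — 4 of 5 types.

4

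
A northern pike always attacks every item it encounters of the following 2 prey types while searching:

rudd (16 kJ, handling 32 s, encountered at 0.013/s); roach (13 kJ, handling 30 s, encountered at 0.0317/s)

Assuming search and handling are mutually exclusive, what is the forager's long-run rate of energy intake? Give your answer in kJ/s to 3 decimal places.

0.262 kJ/s

Energy encountered per unit search time: 0.013×16 + 0.0317×13 = 0.6201 kJ/s.
Handling time per unit search time: 0.013×32 + 0.0317×30 = 1.367.
Rate = 0.6201/(1 + 1.367) = 0.262 kJ/s.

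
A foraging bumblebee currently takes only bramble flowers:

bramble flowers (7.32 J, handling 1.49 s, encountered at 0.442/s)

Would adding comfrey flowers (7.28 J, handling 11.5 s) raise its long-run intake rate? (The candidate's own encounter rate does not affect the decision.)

Current rate: (0.442×7.32)/(1 + 0.442×1.49) = 1.951 J/s.
Profitability of comfrey flowers: 7.28/11.5 = 0.633 J/s.
0.633 < 1.951, so adding comfrey flowers would lower the average — exclude it.

No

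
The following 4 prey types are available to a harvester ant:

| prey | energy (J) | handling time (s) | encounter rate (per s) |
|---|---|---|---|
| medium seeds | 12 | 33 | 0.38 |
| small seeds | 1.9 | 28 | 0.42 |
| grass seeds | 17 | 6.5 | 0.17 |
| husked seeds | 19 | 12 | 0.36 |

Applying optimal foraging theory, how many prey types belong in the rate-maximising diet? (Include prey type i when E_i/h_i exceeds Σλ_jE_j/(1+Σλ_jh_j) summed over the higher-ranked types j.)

E/h in descending order: grass seeds 2.62, husked seeds 1.58, medium seeds 0.364, small seeds 0.0679 J/s. The optimal diet is the largest prefix of this list for which every included type satisfies E_i/h_i > R on the types above it.
Rate on top 1: 1.373. husked seeds: 1.58 > 1.373 → include.
Rate on top 2: 1.514. medium seeds: 0.364 < 1.514 → exclude; stop.
Optimal diet: grass seeds, husked seeds — 2 of 4 types.

2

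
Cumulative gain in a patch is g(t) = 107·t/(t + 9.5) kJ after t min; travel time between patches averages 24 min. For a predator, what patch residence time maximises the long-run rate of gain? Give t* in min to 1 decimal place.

15.1 min

By the marginal value theorem, leave when the instantaneous gain rate g'(t) equals the habitat-wide average g(t)/(T + t).
g'(t) = 107·9.5/(t + 9.5)². Setting 107·9.5/(t+9.5)² = 107t/[(t+9.5)(24+t)] gives 9.5(24+t) = t(t+9.5), so t² = 9.5×24 = 228.
t* = √228 = 15.1 min.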